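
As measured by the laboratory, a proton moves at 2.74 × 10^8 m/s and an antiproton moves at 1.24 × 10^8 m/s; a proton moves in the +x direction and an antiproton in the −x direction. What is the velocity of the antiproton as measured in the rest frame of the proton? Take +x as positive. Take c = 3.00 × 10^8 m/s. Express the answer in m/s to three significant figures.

β_A = 0.913, β_B = -0.413 (dividing each by c = 3.00 × 10^8 m/s).
Transform to A's frame with the inverse velocity-addition law: u' = (u − v)/(1 − uv/c²), taking u = β_B and v = β_A.
u' = (-0.413 − 0.913) / (1 − (0.913)(-0.413)) = -1.3267/1.3775 = -0.9631.
u' = -0.9631 × 3.00 × 10^8 m/s.

-2.89 × 10^8 m/s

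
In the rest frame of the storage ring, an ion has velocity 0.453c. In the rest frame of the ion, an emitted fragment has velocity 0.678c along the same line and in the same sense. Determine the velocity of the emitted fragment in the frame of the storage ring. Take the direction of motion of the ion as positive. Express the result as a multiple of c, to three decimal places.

0.865c

With v = 0.453 and u' = 0.678 (in units of c),
u = (u' + v)/(1 + u'v/c²):
u = (0.678 + 0.453) / (1 + 0.678·0.453) = 1.1310/1.3071 = 0.8653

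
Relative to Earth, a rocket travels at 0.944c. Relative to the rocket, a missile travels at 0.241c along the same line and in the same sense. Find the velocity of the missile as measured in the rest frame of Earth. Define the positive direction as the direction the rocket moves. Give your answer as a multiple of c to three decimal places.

With v = 0.944 and u' = 0.241 (in units of c),
u = (u' + v)/(1 + u'v/c²):
u = (0.241 + 0.944) / (1 + 0.241·0.944) = 1.1850/1.2275 = 0.9654
(Galilean addition would give +1.185c, exceeding c.)

0.965c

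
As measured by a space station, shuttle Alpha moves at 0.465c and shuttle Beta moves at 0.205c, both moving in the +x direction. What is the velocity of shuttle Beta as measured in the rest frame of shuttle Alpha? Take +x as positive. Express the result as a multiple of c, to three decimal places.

-0.287c

β_A = 0.465, β_B = 0.205.
Transform to A's frame with the inverse velocity-addition law: u' = (u − v)/(1 − uv/c²), taking u = β_B and v = β_A.
u' = (0.205 − 0.465) / (1 − (0.465)(0.205)) = -0.2600/0.9047 = -0.2874.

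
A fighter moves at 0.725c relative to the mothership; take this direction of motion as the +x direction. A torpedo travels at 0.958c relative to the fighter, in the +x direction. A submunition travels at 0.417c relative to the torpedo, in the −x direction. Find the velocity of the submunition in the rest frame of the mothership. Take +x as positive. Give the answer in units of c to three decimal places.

+0.984c

Apply u = (u' + v)/(1 + u'v/c²) successively, working outward toward the mothership.
Start: velocity of the fighter relative to the mothership = 0.7250c.
Compose with the torpedo (u' = 0.958 in the fighter frame): u_1 = (0.958 + 0.725) / (1 + 0.958·0.725) = 1.6830/1.6946 = 0.9932.
Compose with the submunition (u' = -0.417 in the torpedo frame): u_2 = (-0.417 + 0.993) / (1 + (-0.417)·0.993) = 0.5762/0.5858 = 0.9835.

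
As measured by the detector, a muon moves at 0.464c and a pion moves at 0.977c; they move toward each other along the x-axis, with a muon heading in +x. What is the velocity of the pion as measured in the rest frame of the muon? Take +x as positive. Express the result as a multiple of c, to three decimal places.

β_A = 0.464, β_B = -0.977.
Transform to A's frame with the inverse velocity-addition law: u' = (u − v)/(1 − uv/c²), taking u = β_B and v = β_A.
u' = (-0.977 − 0.464) / (1 − (0.464)(-0.977)) = -1.4410/1.4533 = -0.9915.

-0.992c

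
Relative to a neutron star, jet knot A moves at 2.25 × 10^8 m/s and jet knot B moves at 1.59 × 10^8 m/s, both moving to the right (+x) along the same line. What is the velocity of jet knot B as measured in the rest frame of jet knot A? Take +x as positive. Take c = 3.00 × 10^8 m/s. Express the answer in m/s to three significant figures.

-1.10 × 10^8 m/s

β_A = 0.750, β_B = 0.530 (dividing each by c = 3.00 × 10^8 m/s).
Transform to A's frame with the inverse velocity-addition law: u' = (u − v)/(1 − uv/c²), taking u = β_B and v = β_A.
u' = (0.530 − 0.750) / (1 − (0.750)(0.530)) = -0.2200/0.6025 = -0.3651.
u' = -0.3651 × 3.00 × 10^8 m/s.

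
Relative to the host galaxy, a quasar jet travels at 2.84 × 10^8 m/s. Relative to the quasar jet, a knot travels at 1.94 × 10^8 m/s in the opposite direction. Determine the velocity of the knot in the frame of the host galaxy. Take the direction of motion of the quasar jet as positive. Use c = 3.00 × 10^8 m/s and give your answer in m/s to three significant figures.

In units of c (dividing by 3.00 × 10^8 m/s): v = 0.947, u' = -0.647.
u = (u' + v)/(1 + u'v/c²):
u = (-0.647 + 0.947) / (1 + (-0.647)·0.947) = 0.3000/0.3878 = 0.7736
Converting back: u = 0.7736 × 3.00 × 10^8 m/s.

+2.32 × 10^8 m/s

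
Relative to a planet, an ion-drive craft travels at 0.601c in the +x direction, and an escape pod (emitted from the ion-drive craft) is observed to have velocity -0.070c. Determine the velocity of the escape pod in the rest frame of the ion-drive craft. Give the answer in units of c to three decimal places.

-0.644c

Invert the composition law: u' = (u − v)/(1 − uv/c²).
u' = (-0.070 − 0.601) / (1 − (-0.070)(0.601)) = -0.6710/1.0421 = -0.6439.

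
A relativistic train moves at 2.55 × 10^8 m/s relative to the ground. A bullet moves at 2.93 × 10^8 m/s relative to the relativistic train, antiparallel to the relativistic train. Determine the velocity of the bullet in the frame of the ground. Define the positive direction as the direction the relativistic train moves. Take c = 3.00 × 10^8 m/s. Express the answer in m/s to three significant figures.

In units of c (dividing by 3.00 × 10^8 m/s): v = 0.850, u' = -0.977.
u = (u' + v)/(1 + u'v/c²):
u = (-0.977 + 0.850) / (1 + (-0.977)·0.850) = -0.1267/0.1698 = -0.7458
Converting back: u = -0.7458 × 3.00 × 10^8 m/s.

-2.24 × 10^8 m/s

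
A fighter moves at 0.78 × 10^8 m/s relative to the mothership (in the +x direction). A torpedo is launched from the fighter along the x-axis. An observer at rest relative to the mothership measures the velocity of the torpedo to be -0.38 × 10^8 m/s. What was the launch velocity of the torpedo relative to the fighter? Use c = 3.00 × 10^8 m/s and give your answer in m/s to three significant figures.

v = 0.260c, u = -0.127c.
Invert the composition law: u' = (u − v)/(1 − uv/c²).
u' = (-0.127 − 0.260) / (1 − (-0.127)(0.260)) = -0.3867/1.0329 = -0.3743.
u' = -0.3743 × 3.00 × 10^8 m/s.

-1.12 × 10^8 m/s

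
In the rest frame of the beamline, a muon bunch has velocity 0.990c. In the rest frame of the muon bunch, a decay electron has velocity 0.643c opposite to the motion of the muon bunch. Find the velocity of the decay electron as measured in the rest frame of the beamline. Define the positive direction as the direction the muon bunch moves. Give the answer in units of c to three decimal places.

With v = 0.990 and u' = -0.643 (in units of c),
u = (u' + v)/(1 + u'v/c²):
u = (-0.643 + 0.990) / (1 + (-0.643)·0.990) = 0.3470/0.3634 = 0.9548
(Galilean addition would give +0.347c.)

+0.955c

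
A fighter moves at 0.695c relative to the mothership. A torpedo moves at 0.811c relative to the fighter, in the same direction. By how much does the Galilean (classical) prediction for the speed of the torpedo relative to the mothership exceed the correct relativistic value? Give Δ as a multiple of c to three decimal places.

Δ = 0.543c

Galilean: u_cl = 0.811 + 0.695 = 1.5060.
Relativistic: u_rel = (0.811 + 0.695) / (1 + 0.811·0.695) = 1.5060/1.5636 = 0.9631.
Δ = 1.5060 − 0.9631 = 0.5429.
(The classical prediction exceeds c; the relativistic result does not.)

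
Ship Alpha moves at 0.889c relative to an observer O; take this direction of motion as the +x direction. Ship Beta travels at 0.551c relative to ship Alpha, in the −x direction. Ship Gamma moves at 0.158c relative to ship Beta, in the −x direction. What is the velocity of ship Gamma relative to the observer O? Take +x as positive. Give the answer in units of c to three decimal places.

Apply u = (u' + v)/(1 + u'v/c²) successively, working outward toward the observer O.
Start: velocity of ship Alpha relative to the observer O = 0.8890c.
Compose with ship Beta (u' = -0.551 in ship Alpha frame): u_1 = (-0.551 + 0.889) / (1 + (-0.551)·0.889) = 0.3380/0.5102 = 0.6625.
Compose with ship Gamma (u' = -0.158 in ship Beta frame): u_2 = (-0.158 + 0.663) / (1 + (-0.158)·0.663) = 0.5045/0.8953 = 0.5635.

+0.564c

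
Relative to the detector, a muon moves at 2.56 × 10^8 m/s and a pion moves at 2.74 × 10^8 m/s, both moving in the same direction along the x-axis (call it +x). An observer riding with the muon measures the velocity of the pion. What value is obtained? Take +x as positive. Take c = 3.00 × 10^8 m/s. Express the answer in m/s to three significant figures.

β_A = 0.853, β_B = 0.913 (dividing each by c = 3.00 × 10^8 m/s).
Transform to A's frame with the inverse velocity-addition law: u' = (u − v)/(1 − uv/c²), taking u = β_B and v = β_A.
u' = (0.913 − 0.853) / (1 − (0.853)(0.913)) = 0.0600/0.2206 = 0.2720.
u' = 0.2720 × 3.00 × 10^8 m/s.

+8.16 × 10^7 m/s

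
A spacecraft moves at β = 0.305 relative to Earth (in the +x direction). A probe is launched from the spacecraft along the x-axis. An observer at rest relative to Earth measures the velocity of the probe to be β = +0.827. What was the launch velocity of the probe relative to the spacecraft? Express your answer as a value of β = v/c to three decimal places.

Invert the composition law: u' = (u − v)/(1 − uv/c²).
u' = (0.827 − 0.305) / (1 − (0.827)(0.305)) = 0.5220/0.7478 = 0.6981.

β = +0.698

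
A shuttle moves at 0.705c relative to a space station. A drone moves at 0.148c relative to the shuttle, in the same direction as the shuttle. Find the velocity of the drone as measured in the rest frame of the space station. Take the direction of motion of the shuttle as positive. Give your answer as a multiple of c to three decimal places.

With v = 0.705 and u' = 0.148 (in units of c),
u = (u' + v)/(1 + u'v/c²):
u = (0.148 + 0.705) / (1 + 0.148·0.705) = 0.8530/1.1043 = 0.7724
(Galilean addition would give +0.853c.)

0.772c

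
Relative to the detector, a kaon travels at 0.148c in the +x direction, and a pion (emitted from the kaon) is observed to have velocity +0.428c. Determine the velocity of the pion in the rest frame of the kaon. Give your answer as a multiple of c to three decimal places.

Invert the composition law: u' = (u − v)/(1 − uv/c²).
u' = (0.428 − 0.148) / (1 − (0.428)(0.148)) = 0.2800/0.9367 = 0.2989.

+0.299c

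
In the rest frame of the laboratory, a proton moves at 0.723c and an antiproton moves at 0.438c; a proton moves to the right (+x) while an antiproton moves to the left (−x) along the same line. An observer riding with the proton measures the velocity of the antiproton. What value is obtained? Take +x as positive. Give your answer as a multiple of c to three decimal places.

-0.882c

β_A = 0.723, β_B = -0.438.
Transform to A's frame with the inverse velocity-addition law: u' = (u − v)/(1 − uv/c²), taking u = β_B and v = β_A.
u' = (-0.438 − 0.723) / (1 − (0.723)(-0.438)) = -1.1610/1.3167 = -0.8818.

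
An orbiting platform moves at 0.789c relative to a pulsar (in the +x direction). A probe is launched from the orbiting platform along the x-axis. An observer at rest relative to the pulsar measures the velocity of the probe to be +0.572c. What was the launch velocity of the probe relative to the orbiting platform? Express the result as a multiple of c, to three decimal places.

Invert the composition law: u' = (u − v)/(1 − uv/c²).
u' = (0.572 − 0.789) / (1 − (0.572)(0.789)) = -0.2170/0.5487 = -0.3955.

-0.395c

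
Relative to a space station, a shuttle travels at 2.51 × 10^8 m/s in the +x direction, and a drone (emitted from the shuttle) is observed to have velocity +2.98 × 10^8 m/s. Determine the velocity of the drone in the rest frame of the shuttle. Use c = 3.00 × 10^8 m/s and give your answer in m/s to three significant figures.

+2.78 × 10^8 m/s

v = 0.837c, u = 0.993c.
Invert the composition law: u' = (u − v)/(1 − uv/c²).
u' = (0.993 − 0.837) / (1 − (0.993)(0.837)) = 0.1567/0.1689 = 0.9275.
u' = 0.9275 × 3.00 × 10^8 m/s.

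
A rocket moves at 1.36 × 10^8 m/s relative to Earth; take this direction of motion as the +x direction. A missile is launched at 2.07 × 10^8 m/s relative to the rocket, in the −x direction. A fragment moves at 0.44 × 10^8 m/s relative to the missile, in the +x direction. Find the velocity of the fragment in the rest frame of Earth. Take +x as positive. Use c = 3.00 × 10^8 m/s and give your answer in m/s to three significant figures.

Apply u = (u' + v)/(1 + u'v/c²) successively, working outward toward Earth.
(Dividing each given speed by c = 3.00 × 10^8 m/s to work in units of c.)
Start: velocity of the rocket relative to Earth = 0.4533c.
Compose with the missile (u' = -0.690 in the rocket frame): u_1 = (-0.690 + 0.453) / (1 + (-0.690)·0.453) = -0.2367/0.6872 = -0.3444.
Compose with the fragment (u' = 0.147 in the missile frame): u_2 = (0.147 + (-0.344)) / (1 + 0.147·(-0.344)) = -0.1977/0.9495 = -0.2082.
So u = -0.2082 × 3.00 × 10^8 m/s.

-6.25 × 10^7 m/s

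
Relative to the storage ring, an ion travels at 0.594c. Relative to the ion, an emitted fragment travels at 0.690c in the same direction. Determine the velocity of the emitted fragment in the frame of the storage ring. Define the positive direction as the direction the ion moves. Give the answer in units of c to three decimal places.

With v = 0.594 and u' = 0.690 (in units of c),
u = (u' + v)/(1 + u'v/c²):
u = (0.690 + 0.594) / (1 + 0.690·0.594) = 1.2840/1.4099 = 0.9107
(Galilean addition would give +1.284c, exceeding c.)

0.911c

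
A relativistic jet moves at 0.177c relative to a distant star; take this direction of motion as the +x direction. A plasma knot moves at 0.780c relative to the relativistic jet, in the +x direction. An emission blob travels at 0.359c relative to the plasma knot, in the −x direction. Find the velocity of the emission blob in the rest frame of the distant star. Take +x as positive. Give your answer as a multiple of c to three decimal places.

+0.690c

Apply u = (u' + v)/(1 + u'v/c²) successively, working outward toward the distant star.
Start: velocity of the relativistic jet relative to the distant star = 0.1770c.
Compose with the plasma knot (u' = 0.780 in the relativistic jet frame): u_1 = (0.780 + 0.177) / (1 + 0.780·0.177) = 0.9570/1.1381 = 0.8409.
Compose with the emission blob (u' = -0.359 in the plasma knot frame): u_2 = (-0.359 + 0.841) / (1 + (-0.359)·0.841) = 0.4819/0.6981 = 0.6903.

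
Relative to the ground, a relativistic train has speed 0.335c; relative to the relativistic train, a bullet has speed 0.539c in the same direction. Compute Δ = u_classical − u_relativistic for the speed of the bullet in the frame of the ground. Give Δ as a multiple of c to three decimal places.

Δ = 0.134c

Galilean: u_cl = 0.539 + 0.335 = 0.8740.
Relativistic: u_rel = (0.539 + 0.335) / (1 + 0.539·0.335) = 0.8740/1.1806 = 0.7403.
Δ = 0.8740 − 0.7403 = 0.1337.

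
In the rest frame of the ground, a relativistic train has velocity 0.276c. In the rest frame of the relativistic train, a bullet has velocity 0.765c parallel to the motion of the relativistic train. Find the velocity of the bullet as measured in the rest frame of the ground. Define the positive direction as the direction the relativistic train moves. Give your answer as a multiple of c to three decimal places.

With v = 0.276 and u' = 0.765 (in units of c),
u = (u' + v)/(1 + u'v/c²):
u = (0.765 + 0.276) / (1 + 0.765·0.276) = 1.0410/1.2111 = 0.8595
(Galilean addition would give +1.041c, exceeding c.)

0.860c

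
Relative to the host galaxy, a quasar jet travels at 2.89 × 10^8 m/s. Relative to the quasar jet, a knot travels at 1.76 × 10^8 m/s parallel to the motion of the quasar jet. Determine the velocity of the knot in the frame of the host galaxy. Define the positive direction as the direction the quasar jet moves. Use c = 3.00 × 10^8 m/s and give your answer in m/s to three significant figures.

In units of c (dividing by 3.00 × 10^8 m/s): v = 0.963, u' = 0.587.
u = (u' + v)/(1 + u'v/c²):
u = (0.587 + 0.963) / (1 + 0.587·0.963) = 1.5500/1.5652 = 0.9903
Converting back: u = 0.9903 × 3.00 × 10^8 m/s.

2.97 × 10^8 m/s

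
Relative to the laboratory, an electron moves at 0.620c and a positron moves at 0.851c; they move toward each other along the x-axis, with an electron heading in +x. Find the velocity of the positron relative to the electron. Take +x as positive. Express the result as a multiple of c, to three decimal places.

β_A = 0.620, β_B = -0.851.
Transform to A's frame with the inverse velocity-addition law: u' = (u − v)/(1 − uv/c²), taking u = β_B and v = β_A.
u' = (-0.851 − 0.620) / (1 − (0.620)(-0.851)) = -1.4710/1.5276 = -0.9629.

-0.963c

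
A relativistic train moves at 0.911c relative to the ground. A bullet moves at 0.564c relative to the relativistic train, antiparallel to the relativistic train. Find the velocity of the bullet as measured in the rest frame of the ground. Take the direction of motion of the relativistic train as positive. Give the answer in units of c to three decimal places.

+0.714c

With v = 0.911 and u' = -0.564 (in units of c),
u = (u' + v)/(1 + u'v/c²):
u = (-0.564 + 0.911) / (1 + (-0.564)·0.911) = 0.3470/0.4862 = 0.7137
(Galilean addition would give +0.347c.)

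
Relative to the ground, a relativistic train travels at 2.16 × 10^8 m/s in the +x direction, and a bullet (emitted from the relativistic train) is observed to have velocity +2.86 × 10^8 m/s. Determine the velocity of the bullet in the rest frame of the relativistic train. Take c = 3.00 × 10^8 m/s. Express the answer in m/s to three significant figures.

+2.23 × 10^8 m/s

v = 0.720c, u = 0.953c.
Invert the composition law: u' = (u − v)/(1 − uv/c²).
u' = (0.953 − 0.720) / (1 − (0.953)(0.720)) = 0.2333/0.3136 = 0.7440.
u' = 0.7440 × 3.00 × 10^8 m/s.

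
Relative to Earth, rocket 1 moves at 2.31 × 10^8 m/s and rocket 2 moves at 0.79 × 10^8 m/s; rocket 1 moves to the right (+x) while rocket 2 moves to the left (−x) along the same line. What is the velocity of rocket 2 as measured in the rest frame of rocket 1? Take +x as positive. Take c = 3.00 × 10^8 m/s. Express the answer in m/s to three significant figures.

-2.58 × 10^8 m/s

β_A = 0.770, β_B = -0.263 (dividing each by c = 3.00 × 10^8 m/s).
Transform to A's frame with the inverse velocity-addition law: u' = (u − v)/(1 − uv/c²), taking u = β_B and v = β_A.
u' = (-0.263 − 0.770) / (1 − (0.770)(-0.263)) = -1.0333/1.2028 = -0.8591.
u' = -0.8591 × 3.00 × 10^8 m/s.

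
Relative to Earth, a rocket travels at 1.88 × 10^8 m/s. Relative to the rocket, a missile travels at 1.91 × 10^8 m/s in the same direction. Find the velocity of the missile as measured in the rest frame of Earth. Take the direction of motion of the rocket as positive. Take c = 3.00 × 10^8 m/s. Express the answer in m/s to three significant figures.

In units of c (dividing by 3.00 × 10^8 m/s): v = 0.627, u' = 0.637.
u = (u' + v)/(1 + u'v/c²):
u = (0.637 + 0.627) / (1 + 0.637·0.627) = 1.2633/1.3990 = 0.9030
Converting back: u = 0.9030 × 3.00 × 10^8 m/s.

2.71 × 10^8 m/s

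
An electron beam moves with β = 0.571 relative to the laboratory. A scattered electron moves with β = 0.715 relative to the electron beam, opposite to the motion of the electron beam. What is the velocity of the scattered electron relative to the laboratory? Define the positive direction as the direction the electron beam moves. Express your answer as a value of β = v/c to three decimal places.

With v = 0.571 and u' = -0.715 (in units of c),
u = (u' + v)/(1 + u'v/c²):
u = (-0.715 + 0.571) / (1 + (-0.715)·0.571) = -0.1440/0.5917 = -0.2434

β = -0.243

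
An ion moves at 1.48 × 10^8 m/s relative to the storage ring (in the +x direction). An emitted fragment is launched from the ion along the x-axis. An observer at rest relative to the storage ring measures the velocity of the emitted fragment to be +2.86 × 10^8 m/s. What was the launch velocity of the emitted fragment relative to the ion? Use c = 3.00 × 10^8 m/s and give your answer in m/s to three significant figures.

v = 0.493c, u = 0.953c.
Invert the composition law: u' = (u − v)/(1 − uv/c²).
u' = (0.953 − 0.493) / (1 − (0.953)(0.493)) = 0.4600/0.5297 = 0.8684.
u' = 0.8684 × 3.00 × 10^8 m/s.

+2.61 × 10^8 m/s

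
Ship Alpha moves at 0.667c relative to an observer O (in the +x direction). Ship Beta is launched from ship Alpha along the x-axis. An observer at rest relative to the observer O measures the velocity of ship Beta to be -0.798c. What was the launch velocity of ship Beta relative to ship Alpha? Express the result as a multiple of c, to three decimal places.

Invert the composition law: u' = (u − v)/(1 − uv/c²).
u' = (-0.798 − 0.667) / (1 − (-0.798)(0.667)) = -1.4650/1.5323 = -0.9561.

-0.956c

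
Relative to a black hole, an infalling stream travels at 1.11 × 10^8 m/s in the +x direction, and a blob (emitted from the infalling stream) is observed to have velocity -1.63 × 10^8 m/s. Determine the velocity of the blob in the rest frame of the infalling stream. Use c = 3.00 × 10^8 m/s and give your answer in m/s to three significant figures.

-2.28 × 10^8 m/s

v = 0.370c, u = -0.543c.
Invert the composition law: u' = (u − v)/(1 − uv/c²).
u' = (-0.543 − 0.370) / (1 − (-0.543)(0.370)) = -0.9133/1.2010 = -0.7605.
u' = -0.7605 × 3.00 × 10^8 m/s.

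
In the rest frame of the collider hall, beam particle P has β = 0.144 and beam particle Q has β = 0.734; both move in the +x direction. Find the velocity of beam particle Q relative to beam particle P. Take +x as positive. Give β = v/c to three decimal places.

β_A = 0.144, β_B = 0.734.
Transform to A's frame with the inverse velocity-addition law: u' = (u − v)/(1 − uv/c²), taking u = β_B and v = β_A.
u' = (0.734 − 0.144) / (1 − (0.144)(0.734)) = 0.5900/0.8943 = 0.6597.

β = +0.660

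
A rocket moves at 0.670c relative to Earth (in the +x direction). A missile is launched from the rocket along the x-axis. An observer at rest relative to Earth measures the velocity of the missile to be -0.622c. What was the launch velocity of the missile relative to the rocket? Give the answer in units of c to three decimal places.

-0.912c

Invert the composition law: u' = (u − v)/(1 − uv/c²).
u' = (-0.622 − 0.670) / (1 − (-0.622)(0.670)) = -1.2920/1.4167 = -0.9120.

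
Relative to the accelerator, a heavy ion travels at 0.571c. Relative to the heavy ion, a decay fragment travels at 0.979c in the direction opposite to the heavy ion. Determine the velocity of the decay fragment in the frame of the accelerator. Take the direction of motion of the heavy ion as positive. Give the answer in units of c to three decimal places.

-0.925c

With v = 0.571 and u' = -0.979 (in units of c),
u = (u' + v)/(1 + u'v/c²):
u = (-0.979 + 0.571) / (1 + (-0.979)·0.571) = -0.4080/0.4410 = -0.9252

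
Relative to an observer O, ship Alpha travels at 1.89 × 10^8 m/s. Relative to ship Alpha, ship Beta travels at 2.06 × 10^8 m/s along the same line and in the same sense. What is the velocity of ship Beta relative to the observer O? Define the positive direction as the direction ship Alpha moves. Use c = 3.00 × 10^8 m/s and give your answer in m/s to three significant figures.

In units of c (dividing by 3.00 × 10^8 m/s): v = 0.630, u' = 0.687.
u = (u' + v)/(1 + u'v/c²):
u = (0.687 + 0.630) / (1 + 0.687·0.630) = 1.3167/1.4326 = 0.9191
Converting back: u = 0.9191 × 3.00 × 10^8 m/s.

2.76 × 10^8 m/s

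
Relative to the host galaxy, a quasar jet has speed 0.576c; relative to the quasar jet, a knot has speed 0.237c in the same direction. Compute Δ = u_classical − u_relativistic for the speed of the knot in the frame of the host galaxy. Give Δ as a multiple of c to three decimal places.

Δ = 0.098c

Galilean: u_cl = 0.237 + 0.576 = 0.8130.
Relativistic: u_rel = (0.237 + 0.576) / (1 + 0.237·0.576) = 0.8130/1.1365 = 0.7153.
Δ = 0.8130 − 0.7153 = 0.0977.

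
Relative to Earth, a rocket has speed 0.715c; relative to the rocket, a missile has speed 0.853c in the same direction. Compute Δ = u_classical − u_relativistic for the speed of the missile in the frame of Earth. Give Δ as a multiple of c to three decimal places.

Δ = 0.594c

Galilean: u_cl = 0.853 + 0.715 = 1.5680.
Relativistic: u_rel = (0.853 + 0.715) / (1 + 0.853·0.715) = 1.5680/1.6099 = 0.9740.
Δ = 1.5680 − 0.9740 = 0.5940.
(The classical prediction exceeds c; the relativistic result does not.)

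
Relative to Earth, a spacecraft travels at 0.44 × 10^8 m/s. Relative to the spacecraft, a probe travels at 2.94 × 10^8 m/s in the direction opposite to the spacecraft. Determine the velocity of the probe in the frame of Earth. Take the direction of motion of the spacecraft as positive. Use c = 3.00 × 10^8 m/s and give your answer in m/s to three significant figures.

In units of c (dividing by 3.00 × 10^8 m/s): v = 0.147, u' = -0.980.
u = (u' + v)/(1 + u'v/c²):
u = (-0.980 + 0.147) / (1 + (-0.980)·0.147) = -0.8333/0.8563 = -0.9732
Converting back: u = -0.9732 × 3.00 × 10^8 m/s.

-2.92 × 10^8 m/s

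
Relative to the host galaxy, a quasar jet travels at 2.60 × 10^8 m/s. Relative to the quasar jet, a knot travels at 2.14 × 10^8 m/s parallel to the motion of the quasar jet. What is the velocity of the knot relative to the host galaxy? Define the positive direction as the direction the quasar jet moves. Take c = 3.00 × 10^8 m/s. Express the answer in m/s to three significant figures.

In units of c (dividing by 3.00 × 10^8 m/s): v = 0.867, u' = 0.713.
u = (u' + v)/(1 + u'v/c²):
u = (0.713 + 0.867) / (1 + 0.713·0.867) = 1.5800/1.6182 = 0.9764
Converting back: u = 0.9764 × 3.00 × 10^8 m/s.

2.93 × 10^8 m/s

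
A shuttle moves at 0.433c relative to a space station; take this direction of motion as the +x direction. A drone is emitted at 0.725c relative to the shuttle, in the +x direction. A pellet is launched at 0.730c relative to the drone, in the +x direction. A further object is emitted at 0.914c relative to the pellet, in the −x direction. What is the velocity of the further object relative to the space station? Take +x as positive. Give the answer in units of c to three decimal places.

Apply u = (u' + v)/(1 + u'v/c²) successively, working outward toward the space station.
Start: velocity of the shuttle relative to the space station = 0.4330c.
Compose with the drone (u' = 0.725 in the shuttle frame): u_1 = (0.725 + 0.433) / (1 + 0.725·0.433) = 1.1580/1.3139 = 0.8813.
Compose with the pellet (u' = 0.730 in the drone frame): u_2 = (0.730 + 0.881) / (1 + 0.730·0.881) = 1.6113/1.6434 = 0.9805.
Compose with the further object (u' = -0.914 in the pellet frame): u_3 = (-0.914 + 0.981) / (1 + (-0.914)·0.981) = 0.0665/0.1038 = 0.6406.

+0.641c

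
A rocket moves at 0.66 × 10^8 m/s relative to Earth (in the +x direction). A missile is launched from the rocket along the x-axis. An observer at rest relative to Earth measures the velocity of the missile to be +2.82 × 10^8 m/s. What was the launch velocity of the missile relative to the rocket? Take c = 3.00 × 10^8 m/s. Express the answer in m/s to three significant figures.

v = 0.220c, u = 0.940c.
Invert the composition law: u' = (u − v)/(1 − uv/c²).
u' = (0.940 − 0.220) / (1 − (0.940)(0.220)) = 0.7200/0.7932 = 0.9077.
u' = 0.9077 × 3.00 × 10^8 m/s.

+2.72 × 10^8 m/s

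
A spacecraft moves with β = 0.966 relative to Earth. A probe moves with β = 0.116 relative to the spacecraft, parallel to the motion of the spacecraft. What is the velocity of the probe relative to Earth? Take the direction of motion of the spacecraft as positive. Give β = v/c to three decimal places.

β = 0.973

With v = 0.966 and u' = 0.116 (in units of c),
u = (u' + v)/(1 + u'v/c²):
u = (0.116 + 0.966) / (1 + 0.116·0.966) = 1.0820/1.1121 = 0.9730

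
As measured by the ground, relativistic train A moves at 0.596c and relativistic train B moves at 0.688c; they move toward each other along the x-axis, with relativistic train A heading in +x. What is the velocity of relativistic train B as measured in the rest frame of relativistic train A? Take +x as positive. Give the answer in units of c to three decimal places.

-0.911c

β_A = 0.596, β_B = -0.688.
Transform to A's frame with the inverse velocity-addition law: u' = (u − v)/(1 − uv/c²), taking u = β_B and v = β_A.
u' = (-0.688 − 0.596) / (1 − (0.596)(-0.688)) = -1.2840/1.4100 = -0.9106.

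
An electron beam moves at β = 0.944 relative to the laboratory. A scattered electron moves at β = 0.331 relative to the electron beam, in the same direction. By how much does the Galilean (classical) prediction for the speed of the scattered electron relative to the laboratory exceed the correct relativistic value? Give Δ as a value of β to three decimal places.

Galilean: u_cl = 0.331 + 0.944 = 1.2750.
Relativistic: u_rel = (0.331 + 0.944) / (1 + 0.331·0.944) = 1.2750/1.3125 = 0.9715.
Δ = 1.2750 − 0.9715 = 0.3035.
(The classical prediction exceeds c; the relativistic result does not.)

Δ = 0.304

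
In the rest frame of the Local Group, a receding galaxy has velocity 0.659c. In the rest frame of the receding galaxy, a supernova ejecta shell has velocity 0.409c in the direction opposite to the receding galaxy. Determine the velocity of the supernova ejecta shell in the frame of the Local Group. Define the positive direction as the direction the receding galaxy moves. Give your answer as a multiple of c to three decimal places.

With v = 0.659 and u' = -0.409 (in units of c),
u = (u' + v)/(1 + u'v/c²):
u = (-0.409 + 0.659) / (1 + (-0.409)·0.659) = 0.2500/0.7305 = 0.3422
(Galilean addition would give +0.250c.)

+0.342c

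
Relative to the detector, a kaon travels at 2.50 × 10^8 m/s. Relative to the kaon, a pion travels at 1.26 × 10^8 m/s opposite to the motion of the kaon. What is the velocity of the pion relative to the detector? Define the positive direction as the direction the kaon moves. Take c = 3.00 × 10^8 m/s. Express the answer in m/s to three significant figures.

+1.91 × 10^8 m/s

In units of c (dividing by 3.00 × 10^8 m/s): v = 0.833, u' = -0.420.
u = (u' + v)/(1 + u'v/c²):
u = (-0.420 + 0.833) / (1 + (-0.420)·0.833) = 0.4133/0.6500 = 0.6359
Converting back: u = 0.6359 × 3.00 × 10^8 m/s.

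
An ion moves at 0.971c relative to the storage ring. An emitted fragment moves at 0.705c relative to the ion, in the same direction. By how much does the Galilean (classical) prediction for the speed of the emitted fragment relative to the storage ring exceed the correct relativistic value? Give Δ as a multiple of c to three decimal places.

Δ = 0.681c

Galilean: u_cl = 0.705 + 0.971 = 1.6760.
Relativistic: u_rel = (0.705 + 0.971) / (1 + 0.705·0.971) = 1.6760/1.6846 = 0.9949.
Δ = 1.6760 − 0.9949 = 0.6811.
(The classical prediction exceeds c; the relativistic result does not.)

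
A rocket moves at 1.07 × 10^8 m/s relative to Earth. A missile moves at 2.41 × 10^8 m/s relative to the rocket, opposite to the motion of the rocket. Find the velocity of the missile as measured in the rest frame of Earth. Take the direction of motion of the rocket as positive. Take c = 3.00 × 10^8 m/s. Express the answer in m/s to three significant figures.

-1.88 × 10^8 m/s

In units of c (dividing by 3.00 × 10^8 m/s): v = 0.357, u' = -0.803.
u = (u' + v)/(1 + u'v/c²):
u = (-0.803 + 0.357) / (1 + (-0.803)·0.357) = -0.4467/0.7135 = -0.6260
(Galilean addition would give -0.447c.)
Converting back: u = -0.6260 × 3.00 × 10^8 m/s.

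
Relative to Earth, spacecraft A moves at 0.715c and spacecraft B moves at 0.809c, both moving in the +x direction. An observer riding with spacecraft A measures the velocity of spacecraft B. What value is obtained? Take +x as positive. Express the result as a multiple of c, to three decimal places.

+0.223c

β_A = 0.715, β_B = 0.809.
Transform to A's frame with the inverse velocity-addition law: u' = (u − v)/(1 − uv/c²), taking u = β_B and v = β_A.
u' = (0.809 − 0.715) / (1 − (0.715)(0.809)) = 0.0940/0.4216 = 0.2230.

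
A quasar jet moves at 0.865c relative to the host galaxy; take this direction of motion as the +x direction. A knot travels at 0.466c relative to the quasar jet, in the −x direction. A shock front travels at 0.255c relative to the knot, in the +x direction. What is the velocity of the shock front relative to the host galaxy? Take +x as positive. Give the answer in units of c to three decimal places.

Apply u = (u' + v)/(1 + u'v/c²) successively, working outward toward the host galaxy.
Start: velocity of the quasar jet relative to the host galaxy = 0.8650c.
Compose with the knot (u' = -0.466 in the quasar jet frame): u_1 = (-0.466 + 0.865) / (1 + (-0.466)·0.865) = 0.3990/0.5969 = 0.6684.
Compose with the shock front (u' = 0.255 in the knot frame): u_2 = (0.255 + 0.668) / (1 + 0.255·0.668) = 0.9234/1.1705 = 0.7890.

+0.789c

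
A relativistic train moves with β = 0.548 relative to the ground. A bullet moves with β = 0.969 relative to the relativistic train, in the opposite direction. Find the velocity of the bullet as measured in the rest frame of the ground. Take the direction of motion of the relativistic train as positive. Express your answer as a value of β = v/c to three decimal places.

β = -0.898

With v = 0.548 and u' = -0.969 (in units of c),
u = (u' + v)/(1 + u'v/c²):
u = (-0.969 + 0.548) / (1 + (-0.969)·0.548) = -0.4210/0.4690 = -0.8977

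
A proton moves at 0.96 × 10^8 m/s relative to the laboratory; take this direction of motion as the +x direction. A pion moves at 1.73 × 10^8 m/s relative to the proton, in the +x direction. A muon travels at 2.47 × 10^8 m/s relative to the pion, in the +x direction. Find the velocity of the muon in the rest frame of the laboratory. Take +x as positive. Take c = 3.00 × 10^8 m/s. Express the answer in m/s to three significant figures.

Apply u = (u' + v)/(1 + u'v/c²) successively, working outward toward the laboratory.
(Dividing each given speed by c = 3.00 × 10^8 m/s to work in units of c.)
Start: velocity of the proton relative to the laboratory = 0.3200c.
Compose with the pion (u' = 0.577 in the proton frame): u_1 = (0.577 + 0.320) / (1 + 0.577·0.320) = 0.8967/1.1845 = 0.7570.
Compose with the muon (u' = 0.823 in the pion frame): u_2 = (0.823 + 0.757) / (1 + 0.823·0.757) = 1.5803/1.6232 = 0.9736.
So u = 0.9736 × 3.00 × 10^8 m/s.

2.92 × 10^8 m/s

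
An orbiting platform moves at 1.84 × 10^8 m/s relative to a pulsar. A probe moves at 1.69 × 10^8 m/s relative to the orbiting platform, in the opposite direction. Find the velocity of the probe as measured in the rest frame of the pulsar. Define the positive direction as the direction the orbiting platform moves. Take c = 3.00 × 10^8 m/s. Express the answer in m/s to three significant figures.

+2.29 × 10^7 m/s

In units of c (dividing by 3.00 × 10^8 m/s): v = 0.613, u' = -0.563.
u = (u' + v)/(1 + u'v/c²):
u = (-0.563 + 0.613) / (1 + (-0.563)·0.613) = 0.0500/0.6545 = 0.0764
(Galilean addition would give +0.050c.)
Converting back: u = 0.0764 × 3.00 × 10^8 m/s.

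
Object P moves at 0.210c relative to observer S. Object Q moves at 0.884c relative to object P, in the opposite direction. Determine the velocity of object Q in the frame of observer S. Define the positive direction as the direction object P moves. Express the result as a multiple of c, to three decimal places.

With v = 0.210 and u' = -0.884 (in units of c),
u = (u' + v)/(1 + u'v/c²):
u = (-0.884 + 0.210) / (1 + (-0.884)·0.210) = -0.6740/0.8144 = -0.8276

-0.828c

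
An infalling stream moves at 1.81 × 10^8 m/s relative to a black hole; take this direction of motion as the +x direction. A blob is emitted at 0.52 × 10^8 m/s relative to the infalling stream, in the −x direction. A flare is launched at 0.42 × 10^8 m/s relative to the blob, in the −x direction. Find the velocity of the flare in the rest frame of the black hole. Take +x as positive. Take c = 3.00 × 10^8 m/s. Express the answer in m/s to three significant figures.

+1.09 × 10^8 m/s

Apply u = (u' + v)/(1 + u'v/c²) successively, working outward toward the black hole.
(Dividing each given speed by c = 3.00 × 10^8 m/s to work in units of c.)
Start: velocity of the infalling stream relative to the black hole = 0.6033c.
Compose with the blob (u' = -0.173 in the infalling stream frame): u_1 = (-0.173 + 0.603) / (1 + (-0.173)·0.603) = 0.4300/0.8954 = 0.4802.
Compose with the flare (u' = -0.140 in the blob frame): u_2 = (-0.140 + 0.480) / (1 + (-0.140)·0.480) = 0.3402/0.9328 = 0.3647.
So u = 0.3647 × 3.00 × 10^8 m/s.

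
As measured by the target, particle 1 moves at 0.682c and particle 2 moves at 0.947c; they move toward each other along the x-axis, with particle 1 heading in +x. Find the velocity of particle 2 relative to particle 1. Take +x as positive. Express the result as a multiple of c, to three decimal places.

-0.990c

β_A = 0.682, β_B = -0.947.
Transform to A's frame with the inverse velocity-addition law: u' = (u − v)/(1 − uv/c²), taking u = β_B and v = β_A.
u' = (-0.947 − 0.682) / (1 − (0.682)(-0.947)) = -1.6290/1.6459 = -0.9898.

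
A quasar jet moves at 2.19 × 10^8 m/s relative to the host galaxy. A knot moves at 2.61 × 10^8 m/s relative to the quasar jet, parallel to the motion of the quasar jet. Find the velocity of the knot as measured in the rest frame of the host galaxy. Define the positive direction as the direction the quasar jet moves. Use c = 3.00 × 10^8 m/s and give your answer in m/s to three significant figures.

In units of c (dividing by 3.00 × 10^8 m/s): v = 0.730, u' = 0.870.
u = (u' + v)/(1 + u'v/c²):
u = (0.870 + 0.730) / (1 + 0.870·0.730) = 1.6000/1.6351 = 0.9785
(Galilean addition would give +1.600c, exceeding c.)
Converting back: u = 0.9785 × 3.00 × 10^8 m/s.

2.94 × 10^8 m/s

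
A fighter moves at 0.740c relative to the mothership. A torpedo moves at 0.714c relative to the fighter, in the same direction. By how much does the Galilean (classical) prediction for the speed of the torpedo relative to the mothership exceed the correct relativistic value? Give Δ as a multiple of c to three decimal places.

Δ = 0.503c

Galilean: u_cl = 0.714 + 0.740 = 1.4540.
Relativistic: u_rel = (0.714 + 0.740) / (1 + 0.714·0.740) = 1.4540/1.5284 = 0.9513.
Δ = 1.4540 − 0.9513 = 0.5027.
(The classical prediction exceeds c; the relativistic result does not.)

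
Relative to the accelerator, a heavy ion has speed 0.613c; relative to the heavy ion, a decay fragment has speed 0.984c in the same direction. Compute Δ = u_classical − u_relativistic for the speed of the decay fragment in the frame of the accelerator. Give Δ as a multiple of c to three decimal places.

Galilean: u_cl = 0.984 + 0.613 = 1.5970.
Relativistic: u_rel = (0.984 + 0.613) / (1 + 0.984·0.613) = 1.5970/1.6032 = 0.9961.
Δ = 1.5970 − 0.9961 = 0.6009.
(The classical prediction exceeds c; the relativistic result does not.)

Δ = 0.601c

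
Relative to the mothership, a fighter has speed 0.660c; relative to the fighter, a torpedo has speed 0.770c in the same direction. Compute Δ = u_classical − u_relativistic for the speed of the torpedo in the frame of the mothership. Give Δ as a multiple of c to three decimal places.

Galilean: u_cl = 0.770 + 0.660 = 1.4300.
Relativistic: u_rel = (0.770 + 0.660) / (1 + 0.770·0.660) = 1.4300/1.5082 = 0.9482.
Δ = 1.4300 − 0.9482 = 0.4818.
(The classical prediction exceeds c; the relativistic result does not.)

Δ = 0.482c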